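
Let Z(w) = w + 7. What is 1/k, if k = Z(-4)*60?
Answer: 1/180 ≈ 0.0055556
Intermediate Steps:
Z(w) = 7 + w
k = 180 (k = (7 - 4)*60 = 3*60 = 180)
1/k = 1/180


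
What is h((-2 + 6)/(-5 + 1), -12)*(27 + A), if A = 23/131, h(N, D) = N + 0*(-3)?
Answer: -3560/131 ≈ -27.176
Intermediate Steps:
h(N, D) = N (h(N, D) = N + 0 = N)
A = 23/131 (A = 23*(1/131) = 23/131 ≈ 0.17557)
h((-2 + 6)/(-5 + 1), -12)*(27 + A) = ((-2 + 6)/(-5 + 1))*(27 + 23/131) = (4/(-4))*(3560/131) = (4*(-¼))*(3560/131) = -1*3560/131 = -3560/131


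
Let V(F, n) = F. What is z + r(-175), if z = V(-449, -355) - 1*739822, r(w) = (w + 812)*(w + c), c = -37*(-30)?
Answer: -144676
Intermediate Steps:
c = 1110
r(w) = (812 + w)*(1110 + w) (r(w) = (w + 812)*(w + 1110) = (812 + w)*(1110 + w))
z = -740271 (z = -449 - 1*739822 = -449 - 739822 = -740271)
z + r(-175) = -740271 + (901320 + (-175)² + 1922*(-175)) = -740271 + (901320 + 30625 - 336350) = -740271 + 595595 = -144676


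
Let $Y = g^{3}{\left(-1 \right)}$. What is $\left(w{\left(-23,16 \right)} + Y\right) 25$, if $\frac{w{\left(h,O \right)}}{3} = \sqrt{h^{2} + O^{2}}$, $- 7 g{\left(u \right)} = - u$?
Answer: $- \frac{25}{343} + 75 \sqrt{785} \approx 2101.3$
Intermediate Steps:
$g{\left(u \right)} = \frac{u}{7}$ ($g{\left(u \right)} = - \frac{\left(-1\right) u}{7} = \frac{u}{7}$)
$w{\left(h,O \right)} = 3 \sqrt{O^{2} + h^{2}}$ ($w{\left(h,O \right)} = 3 \sqrt{h^{2} + O^{2}} = 3 \sqrt{O^{2} + h^{2}}$)
$Y = - \frac{1}{343}$ ($Y = \left(\frac{1}{7} \left(-1\right)\right)^{3} = \left(- \frac{1}{7}\right)^{3} = - \frac{1}{343} \approx -0.0029155$)
$\left(w{\left(-23,16 \right)} + Y\right) 25 = \left(3 \sqrt{16^{2} + \left(-23\right)^{2}} - \frac{1}{343}\right) 25 = \left(3 \sqrt{256 + 529} - \frac{1}{343}\right) 25 = \left(3 \sqrt{785} - \frac{1}{343}\right) 25 = \left(- \frac{1}{343} + 3 \sqrt{785}\right) 25 = - \frac{25}{343} + 75 \sqrt{785}$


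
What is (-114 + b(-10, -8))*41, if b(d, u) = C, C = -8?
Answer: -5002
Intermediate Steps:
b(d, u) = -8
(-114 + b(-10, -8))*41 = (-114 - 8)*41 = -122*41 = -5002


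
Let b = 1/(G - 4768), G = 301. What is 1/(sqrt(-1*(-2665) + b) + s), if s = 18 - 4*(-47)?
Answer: 460101/88828529 - sqrt(53177642718)/177657058 ≈ 0.0038816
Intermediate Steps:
b = -1/4467 (b = 1/(301 - 4768) = 1/(-4467) = -1/4467 ≈ -0.00022386)
s = 206 (s = 18 + 188 = 206)
1/(sqrt(-1*(-2665) + b) + s) = 1/(sqrt(-1*(-2665) - 1/4467) + 206) = 1/(sqrt(2665 - 1/4467) + 206) = 1/(sqrt(11904554/4467) + 206) = 1/(sqrt(53177642718)/4467 + 206) = 1/(206 + sqrt(53177642718)/4467)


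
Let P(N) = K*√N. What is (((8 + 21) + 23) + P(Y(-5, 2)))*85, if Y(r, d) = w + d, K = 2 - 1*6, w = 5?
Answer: 4420 - 340*√7 ≈ 3520.4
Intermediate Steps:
K = -4 (K = 2 - 6 = -4)
Y(r, d) = 5 + d
P(N) = -4*√N
(((8 + 21) + 23) + P(Y(-5, 2)))*85 = (((8 + 21) + 23) - 4*√(5 + 2))*85 = ((29 + 23) - 4*√7)*85 = (52 - 4*√7)*85 = 4420 - 340*√7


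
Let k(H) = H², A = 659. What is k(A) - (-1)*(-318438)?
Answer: 115843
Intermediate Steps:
k(A) - (-1)*(-318438) = 659² - (-1)*(-318438) = 434281 - 1*318438 = 434281 - 318438 = 115843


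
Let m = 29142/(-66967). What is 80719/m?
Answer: -5405509273/29142 ≈ -1.8549e+5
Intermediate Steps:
m = -29142/66967 (m = 29142*(-1/66967) = -29142/66967 ≈ -0.43517)
80719/m = 80719/(-29142/66967) = 80719*(-66967/29142) = -5405509273/29142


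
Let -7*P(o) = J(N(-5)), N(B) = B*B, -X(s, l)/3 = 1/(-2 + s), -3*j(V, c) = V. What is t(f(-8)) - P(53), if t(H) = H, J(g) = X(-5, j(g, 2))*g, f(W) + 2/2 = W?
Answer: -366/49 ≈ -7.4694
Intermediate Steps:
f(W) = -1 + W
j(V, c) = -V/3
X(s, l) = -3/(-2 + s)
N(B) = B**2
J(g) = 3*g/7 (J(g) = (-3/(-2 - 5))*g = (-3/(-7))*g = (-3*(-1/7))*g = 3*g/7)
P(o) = -75/49 (P(o) = -3*(-5)**2/49 = -3*25/49 = -1/7*75/7 = -75/49)
t(f(-8)) - P(53) = (-1 - 8) - 1*(-75/49) = -9 + 75/49 = -366/49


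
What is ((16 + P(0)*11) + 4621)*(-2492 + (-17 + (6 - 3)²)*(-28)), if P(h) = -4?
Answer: -10416924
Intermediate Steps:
((16 + P(0)*11) + 4621)*(-2492 + (-17 + (6 - 3)²)*(-28)) = ((16 - 4*11) + 4621)*(-2492 + (-17 + (6 - 3)²)*(-28)) = ((16 - 44) + 4621)*(-2492 + (-17 + 3²)*(-28)) = (-28 + 4621)*(-2492 + (-17 + 9)*(-28)) = 4593*(-2492 - 8*(-28)) = 4593*(-2492 + 224) = 4593*(-2268) = -10416924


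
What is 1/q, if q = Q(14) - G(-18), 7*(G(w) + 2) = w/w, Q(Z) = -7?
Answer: -7/36 ≈ -0.19444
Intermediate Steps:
G(w) = -13/7 (G(w) = -2 + (w/w)/7 = -2 + (1/7)*1 = -2 + 1/7 = -13/7)
q = -36/7 (q = -7 - 1*(-13/7) = -7 + 13/7 = -36/7 ≈ -5.1429)
1/q = 1/(-36/7) = -7/36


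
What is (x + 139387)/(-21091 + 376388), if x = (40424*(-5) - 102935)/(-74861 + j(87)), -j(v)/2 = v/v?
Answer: 10435234036/26598599311 ≈ 0.39232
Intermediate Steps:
j(v) = -2 (j(v) = -2*v/v = -2*1 = -2)
x = 305055/74863 (x = (40424*(-5) - 102935)/(-74861 - 2) = (-202120 - 102935)/(-74863) = -305055*(-1/74863) = 305055/74863 ≈ 4.0748)
(x + 139387)/(-21091 + 376388) = (305055/74863 + 139387)/(-21091 + 376388) = (10435234036/74863)/355297 = (10435234036/74863)*(1/355297) = 10435234036/26598599311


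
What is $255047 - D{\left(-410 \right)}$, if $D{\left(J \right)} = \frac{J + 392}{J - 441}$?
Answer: $\frac{217044979}{851} \approx 2.5505 \cdot 10^{5}$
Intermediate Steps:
$D{\left(J \right)} = \frac{392 + J}{-441 + J}$
$255047 - D{\left(-410 \right)} = 255047 - \frac{392 - 410}{-441 - 410} = 255047 - \frac{1}{-851} \left(-18\right) = 255047 - \left(- \frac{1}{851}\right) \left(-18\right) = 255047 - \frac{18}{851} = \frac{217044979}{851}$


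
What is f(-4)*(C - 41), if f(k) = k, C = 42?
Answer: -4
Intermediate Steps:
f(-4)*(C - 41) = -4*(42 - 41) = -4*1 = -4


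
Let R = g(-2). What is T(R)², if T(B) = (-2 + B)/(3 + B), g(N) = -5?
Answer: 49/4 ≈ 12.250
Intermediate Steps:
R = -5
T(B) = (-2 + B)/(3 + B)
T(R)² = ((-2 - 5)/(3 - 5))² = (-7/(-2))² = (-½*(-7))² = (7/2)² = 49/4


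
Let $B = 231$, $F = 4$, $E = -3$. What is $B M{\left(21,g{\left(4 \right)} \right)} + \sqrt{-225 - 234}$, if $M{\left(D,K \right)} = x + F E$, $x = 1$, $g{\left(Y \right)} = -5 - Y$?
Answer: $-2541 + 3 i \sqrt{51} \approx -2541.0 + 21.424 i$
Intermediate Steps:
$M{\left(D,K \right)} = -11$ ($M{\left(D,K \right)} = 1 + 4 \left(-3\right) = 1 - 12 = -11$)
$B M{\left(21,g{\left(4 \right)} \right)} + \sqrt{-225 - 234} = 231 \left(-11\right) + \sqrt{-225 - 234} = -2541 + \sqrt{-459} = -2541 + 3 i \sqrt{51}$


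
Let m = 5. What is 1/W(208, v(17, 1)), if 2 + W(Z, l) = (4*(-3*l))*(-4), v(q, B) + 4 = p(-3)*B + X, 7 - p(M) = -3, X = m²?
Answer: 1/1486 ≈ 0.00067295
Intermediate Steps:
X = 25 (X = 5² = 25)
p(M) = 10 (p(M) = 7 - 1*(-3) = 7 + 3 = 10)
v(q, B) = 21 + 10*B (v(q, B) = -4 + (10*B + 25) = -4 + (25 + 10*B) = 21 + 10*B)
W(Z, l) = -2 + 48*l (W(Z, l) = -2 + (4*(-3*l))*(-4) = -2 - 12*l*(-4) = -2 + 48*l)
1/W(208, v(17, 1)) = 1/(-2 + 48*(21 + 10*1)) = 1/(-2 + 48*(21 + 10)) = 1/(-2 + 48*31) = 1/(-2 + 1488) = 1/1486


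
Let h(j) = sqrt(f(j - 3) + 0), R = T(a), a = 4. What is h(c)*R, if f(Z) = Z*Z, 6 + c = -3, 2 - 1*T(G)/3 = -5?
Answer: 252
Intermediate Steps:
T(G) = 21 (T(G) = 6 - 3*(-5) = 6 + 15 = 21)
c = -9 (c = -6 - 3 = -9)
f(Z) = Z**2
R = 21
h(j) = sqrt((-3 + j)**2) (h(j) = sqrt((j - 3)**2 + 0) = sqrt((-3 + j)**2 + 0) = sqrt((-3 + j)**2))
h(c)*R = sqrt((-3 - 9)**2)*21 = sqrt((-12)**2)*21 = sqrt(144)*21 = 12*21 = 252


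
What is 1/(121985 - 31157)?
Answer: 1/90828 ≈ 1.1010e-5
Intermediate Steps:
1/(121985 - 31157) = 1/90828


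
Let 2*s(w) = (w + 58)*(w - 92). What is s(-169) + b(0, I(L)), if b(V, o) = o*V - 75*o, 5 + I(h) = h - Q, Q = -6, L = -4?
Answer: 29421/2 ≈ 14711.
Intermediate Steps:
I(h) = 1 + h (I(h) = -5 + (h - 1*(-6)) = -5 + (h + 6) = -5 + (6 + h) = 1 + h)
b(V, o) = -75*o + V*o (b(V, o) = V*o - 75*o = -75*o + V*o)
s(w) = (-92 + w)*(58 + w)/2 (s(w) = ((w + 58)*(w - 92))/2 = ((58 + w)*(-92 + w))/2 = ((-92 + w)*(58 + w))/2 = (-92 + w)*(58 + w)/2)
s(-169) + b(0, I(L)) = (-2668 + (½)*(-169)² - 17*(-169)) + (1 - 4)*(-75 + 0) = (-2668 + (½)*28561 + 2873) - 3*(-75) = (-2668 + 28561/2 + 2873) + 225 = 28971/2 + 225 = 29421/2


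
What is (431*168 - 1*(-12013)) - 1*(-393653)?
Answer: 478074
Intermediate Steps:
(431*168 - 1*(-12013)) - 1*(-393653) = (72408 + 12013) + 393653 = 84421 + 393653 = 478074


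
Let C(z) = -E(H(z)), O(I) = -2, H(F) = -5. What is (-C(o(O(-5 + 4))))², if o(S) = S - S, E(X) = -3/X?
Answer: 9/25 ≈ 0.36000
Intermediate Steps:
o(S) = 0
C(z) = -⅗ (C(z) = -(-3)/(-5) = -(-3)*(-1)/5 = -1*⅗ = -⅗)
(-C(o(O(-5 + 4))))² = (-1*(-⅗))² = (⅗)² = 9/25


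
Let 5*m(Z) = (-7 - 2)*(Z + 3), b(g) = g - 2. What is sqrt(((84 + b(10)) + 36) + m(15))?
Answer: sqrt(2390)/5 ≈ 9.7775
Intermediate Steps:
b(g) = -2 + g
m(Z) = -27/5 - 9*Z/5 (m(Z) = ((-7 - 2)*(Z + 3))/5 = (-9*(3 + Z))/5 = (-27 - 9*Z)/5 = -27/5 - 9*Z/5)
sqrt(((84 + b(10)) + 36) + m(15)) = sqrt(((84 + (-2 + 10)) + 36) + (-27/5 - 9/5*15)) = sqrt(((84 + 8) + 36) + (-27/5 - 27)) = sqrt((92 + 36) - 162/5) = sqrt(128 - 162/5) = sqrt(478/5) = sqrt(2390)/5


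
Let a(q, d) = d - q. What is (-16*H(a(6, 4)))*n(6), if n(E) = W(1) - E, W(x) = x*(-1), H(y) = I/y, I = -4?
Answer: 224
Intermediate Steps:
H(y) = -4/y
W(x) = -x
n(E) = -1 - E (n(E) = -1*1 - E = -1 - E)
(-16*H(a(6, 4)))*n(6) = (-(-64)/(4 - 1*6))*(-1 - 1*6) = (-(-64)/(4 - 6))*(-1 - 6) = -(-64)/(-2)*(-7) = -(-64)*(-1)/2*(-7) = -16*2*(-7) = -32*(-7) = 224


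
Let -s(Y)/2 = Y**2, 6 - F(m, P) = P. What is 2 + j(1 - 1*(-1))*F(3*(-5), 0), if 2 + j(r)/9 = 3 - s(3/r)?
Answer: 299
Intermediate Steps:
F(m, P) = 6 - P
s(Y) = -2*Y**2
j(r) = 9 + 162/r**2 (j(r) = -18 + 9*(3 - (-2)*(3/r)**2) = -18 + 9*(3 - (-2)*9/r**2) = -18 + 9*(3 - (-18)/r**2) = -18 + 9*(3 + 18/r**2) = -18 + (27 + 162/r**2) = 9 + 162/r**2)
2 + j(1 - 1*(-1))*F(3*(-5), 0) = 2 + (9 + 162/(1 - 1*(-1))**2)*(6 - 1*0) = 2 + (9 + 162/(1 + 1)**2)*(6 + 0) = 2 + (9 + 162/2**2)*6 = 2 + (9 + 162*(1/4))*6 = 2 + (9 + 81/2)*6 = 2 + (99/2)*6 = 2 + 297 = 299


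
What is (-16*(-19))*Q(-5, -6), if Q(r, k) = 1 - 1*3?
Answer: -608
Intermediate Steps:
Q(r, k) = -2 (Q(r, k) = 1 - 3 = -2)
(-16*(-19))*Q(-5, -6) = -16*(-19)*(-2) = 304*(-2) = -608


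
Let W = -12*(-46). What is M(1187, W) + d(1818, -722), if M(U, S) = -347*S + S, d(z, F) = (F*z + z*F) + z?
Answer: -2814366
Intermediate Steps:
W = 552
d(z, F) = z + 2*F*z (d(z, F) = (F*z + F*z) + z = 2*F*z + z = z + 2*F*z)
M(U, S) = -346*S
M(1187, W) + d(1818, -722) = -346*552 + 1818*(1 + 2*(-722)) = -190992 + 1818*(1 - 1444) = -190992 + 1818*(-1443) = -190992 - 2623374 = -2814366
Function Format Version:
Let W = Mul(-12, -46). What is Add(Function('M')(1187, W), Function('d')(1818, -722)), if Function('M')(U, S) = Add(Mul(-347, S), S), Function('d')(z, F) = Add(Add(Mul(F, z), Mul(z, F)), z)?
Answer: -2814366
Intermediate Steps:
W = 552
Function('d')(z, F) = Add(z, Mul(2, F, z)) (Function('d')(z, F) = Add(Add(Mul(F, z), Mul(F, z)), z) = Add(Mul(2, F, z), z) = Add(z, Mul(2, F, z)))
Function('M')(U, S) = Mul(-346, S)
Add(Function('M')(1187, W), Function('d')(1818, -722)) = Add(Mul(-346, 552), Mul(1818, Add(1, Mul(2, -722)))) = Add(-190992, Mul(1818, Add(1, -1444))) = Add(-190992, Mul(1818, -1443)) = Add(-190992, -2623374) = -2814366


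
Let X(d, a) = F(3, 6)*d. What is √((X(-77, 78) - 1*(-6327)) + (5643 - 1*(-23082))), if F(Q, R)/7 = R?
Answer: √31818 ≈ 178.38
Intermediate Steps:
F(Q, R) = 7*R
X(d, a) = 42*d (X(d, a) = (7*6)*d = 42*d)
√((X(-77, 78) - 1*(-6327)) + (5643 - 1*(-23082))) = √((42*(-77) - 1*(-6327)) + (5643 - 1*(-23082))) = √((-3234 + 6327) + (5643 + 23082)) = √(3093 + 28725) = √31818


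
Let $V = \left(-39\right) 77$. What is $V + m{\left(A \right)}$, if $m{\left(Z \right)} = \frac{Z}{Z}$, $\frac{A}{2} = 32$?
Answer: $-3002$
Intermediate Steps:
$A = 64$ ($A = 2 \cdot 32 = 64$)
$m{\left(Z \right)} = 1$
$V = -3003$
$V + m{\left(A \right)} = -3003 + 1 = -3002$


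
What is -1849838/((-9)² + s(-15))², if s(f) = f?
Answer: -924919/2178 ≈ -424.66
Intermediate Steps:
-1849838/((-9)² + s(-15))² = -1849838/((-9)² - 15)² = -1849838/(81 - 15)² = -1849838/(66²) = -1849838/4356 = -1849838*1/4356 = -924919/2178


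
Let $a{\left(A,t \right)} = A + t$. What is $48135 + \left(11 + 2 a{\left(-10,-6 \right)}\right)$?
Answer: $48114$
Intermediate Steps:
$48135 + \left(11 + 2 a{\left(-10,-6 \right)}\right) = 48135 + \left(11 + 2 \left(-10 - 6\right)\right) = 48135 + \left(11 + 2 \left(-16\right)\right) = 48135 + \left(11 - 32\right) = 48135 - 21 = 48114$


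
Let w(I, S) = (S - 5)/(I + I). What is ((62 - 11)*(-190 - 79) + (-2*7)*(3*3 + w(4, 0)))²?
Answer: 3063069025/16 ≈ 1.9144e+8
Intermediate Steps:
w(I, S) = (-5 + S)/(2*I) (w(I, S) = (-5 + S)/((2*I)) = (-5 + S)*(1/(2*I)) = (-5 + S)/(2*I))
((62 - 11)*(-190 - 79) + (-2*7)*(3*3 + w(4, 0)))² = ((62 - 11)*(-190 - 79) + (-2*7)*(3*3 + (½)*(-5 + 0)/4))² = (51*(-269) - 14*(9 + (½)*(¼)*(-5)))² = (-13719 - 14*(9 - 5/8))² = (-13719 - 14*67/8)² = (-13719 - 469/4)² = (-55345/4)² = 3063069025/16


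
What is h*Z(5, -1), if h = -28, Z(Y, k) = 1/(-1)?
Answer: 28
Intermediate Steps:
Z(Y, k) = -1
h*Z(5, -1) = -28*(-1) = 28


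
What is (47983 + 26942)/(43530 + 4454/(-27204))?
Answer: 27544050/16002509 ≈ 1.7212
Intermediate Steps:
(47983 + 26942)/(43530 + 4454/(-27204)) = 74925/(43530 + 4454*(-1/27204)) = 74925/(43530 - 2227/13602) = 74925/(592092833/13602) = 74925*(13602/592092833) = 27544050/16002509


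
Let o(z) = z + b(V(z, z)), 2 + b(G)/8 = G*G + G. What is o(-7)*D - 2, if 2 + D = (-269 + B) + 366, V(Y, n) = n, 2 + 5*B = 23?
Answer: 155238/5 ≈ 31048.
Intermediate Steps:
B = 21/5 (B = -⅖ + (⅕)*23 = -⅖ + 23/5 = 21/5 ≈ 4.2000)
b(G) = -16 + 8*G + 8*G² (b(G) = -16 + 8*(G*G + G) = -16 + 8*(G² + G) = -16 + 8*(G + G²) = -16 + (8*G + 8*G²) = -16 + 8*G + 8*G²)
o(z) = -16 + 8*z² + 9*z (o(z) = z + (-16 + 8*z + 8*z²) = -16 + 8*z² + 9*z)
D = 496/5 (D = -2 + ((-269 + 21/5) + 366) = -2 + (-1324/5 + 366) = -2 + 506/5 = 496/5 ≈ 99.200)
o(-7)*D - 2 = (-16 + 8*(-7)² + 9*(-7))*(496/5) - 2 = (-16 + 8*49 - 63)*(496/5) - 2 = (-16 + 392 - 63)*(496/5) - 2 = 313*(496/5) - 2 = 155248/5 - 2 = 155238/5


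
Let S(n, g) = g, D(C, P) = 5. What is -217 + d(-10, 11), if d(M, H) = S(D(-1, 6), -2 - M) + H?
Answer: -198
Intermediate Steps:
d(M, H) = -2 + H - M (d(M, H) = (-2 - M) + H = -2 + H - M)
-217 + d(-10, 11) = -217 + (-2 + 11 - 1*(-10)) = -217 + (-2 + 11 + 10) = -217 + 19 = -198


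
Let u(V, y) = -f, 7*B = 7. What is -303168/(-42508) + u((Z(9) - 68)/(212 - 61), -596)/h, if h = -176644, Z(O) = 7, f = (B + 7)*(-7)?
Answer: 3346901734/469298947 ≈ 7.1317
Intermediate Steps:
B = 1 (B = (1/7)*7 = 1)
f = -56 (f = (1 + 7)*(-7) = 8*(-7) = -56)
u(V, y) = 56 (u(V, y) = -1*(-56) = 56)
-303168/(-42508) + u((Z(9) - 68)/(212 - 61), -596)/h = -303168/(-42508) + 56/(-176644) = -303168*(-1/42508) + 56*(-1/176644) = 75792/10627 - 14/44161 = 3346901734/469298947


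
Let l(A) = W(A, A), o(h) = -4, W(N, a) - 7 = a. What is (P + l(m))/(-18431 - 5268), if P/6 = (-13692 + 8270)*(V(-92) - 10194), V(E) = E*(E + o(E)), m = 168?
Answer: -44308759/23699 ≈ -1869.6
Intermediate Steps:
W(N, a) = 7 + a
V(E) = E*(-4 + E) (V(E) = E*(E - 4) = E*(-4 + E))
l(A) = 7 + A
P = 44308584 (P = 6*((-13692 + 8270)*(-92*(-4 - 92) - 10194)) = 6*(-5422*(-92*(-96) - 10194)) = 6*(-5422*(8832 - 10194)) = 6*(-5422*(-1362)) = 6*7384764 = 44308584)
(P + l(m))/(-18431 - 5268) = (44308584 + (7 + 168))/(-18431 - 5268) = (44308584 + 175)/(-23699) = 44308759*(-1/23699) = -44308759/23699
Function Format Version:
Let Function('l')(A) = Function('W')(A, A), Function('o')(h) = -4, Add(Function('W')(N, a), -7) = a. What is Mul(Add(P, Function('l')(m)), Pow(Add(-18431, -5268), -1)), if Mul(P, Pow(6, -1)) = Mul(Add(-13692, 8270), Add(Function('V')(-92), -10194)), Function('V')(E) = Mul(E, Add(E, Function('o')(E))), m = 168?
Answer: Rational(-44308759, 23699) ≈ -1869.6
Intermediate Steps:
Function('W')(N, a) = Add(7, a)
Function('V')(E) = Mul(E, Add(-4, E)) (Function('V')(E) = Mul(E, Add(E, -4)) = Mul(E, Add(-4, E)))
Function('l')(A) = Add(7, A)
P = 44308584 (P = Mul(6, Mul(Add(-13692, 8270), Add(Mul(-92, Add(-4, -92)), -10194))) = Mul(6, Mul(-5422, Add(Mul(-92, -96), -10194))) = Mul(6, Mul(-5422, Add(8832, -10194))) = Mul(6, Mul(-5422, -1362)) = Mul(6, 7384764) = 44308584)
Mul(Add(P, Function('l')(m)), Pow(Add(-18431, -5268), -1)) = Mul(Add(44308584, Add(7, 168)), Pow(Add(-18431, -5268), -1)) = Mul(Add(44308584, 175), Pow(-23699, -1)) = Mul(44308759, Rational(-1, 23699)) = Rational(-44308759, 23699)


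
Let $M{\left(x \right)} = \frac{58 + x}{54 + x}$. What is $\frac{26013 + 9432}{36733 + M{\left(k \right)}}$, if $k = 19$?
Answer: $\frac{862495}{893862} \approx 0.96491$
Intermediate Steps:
$M{\left(x \right)} = \frac{58 + x}{54 + x}$
$\frac{26013 + 9432}{36733 + M{\left(k \right)}} = \frac{26013 + 9432}{36733 + \frac{58 + 19}{54 + 19}} = \frac{35445}{36733 + \frac{1}{73} \cdot 77} = \frac{35445}{36733 + \frac{77}{73}} = \frac{35445}{\frac{2681586}{73}} = 35445 \cdot \frac{73}{2681586} = \frac{862495}{893862}$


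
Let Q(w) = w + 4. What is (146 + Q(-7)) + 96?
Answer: 239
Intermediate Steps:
Q(w) = 4 + w
(146 + Q(-7)) + 96 = (146 + (4 - 7)) + 96 = (146 - 3) + 96 = 143 + 96 = 239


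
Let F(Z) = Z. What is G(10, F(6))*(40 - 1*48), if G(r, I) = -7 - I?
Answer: 104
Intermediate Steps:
G(10, F(6))*(40 - 1*48) = (-7 - 1*6)*(40 - 1*48) = (-7 - 6)*(40 - 48) = -13*(-8) = 104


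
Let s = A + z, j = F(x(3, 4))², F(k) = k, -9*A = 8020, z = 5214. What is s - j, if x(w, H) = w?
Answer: 38825/9 ≈ 4313.9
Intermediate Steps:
A = -8020/9 (A = -⅑*8020 = -8020/9 ≈ -891.11)
j = 9 (j = 3² = 9)
s = 38906/9 (s = -8020/9 + 5214 = 38906/9 ≈ 4322.9)
s - j = 38906/9 - 1*9 = 38906/9 - 9 = 38825/9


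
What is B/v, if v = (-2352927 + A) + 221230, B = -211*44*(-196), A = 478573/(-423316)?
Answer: -770292885824/902381925825 ≈ -0.85362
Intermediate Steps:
A = -478573/423316 (A = 478573*(-1/423316) = -478573/423316 ≈ -1.1305)
B = 1819664 (B = -9284*(-196) = 1819664)
v = -902381925825/423316 (v = (-2352927 - 478573/423316) + 221230 = -996032124505/423316 + 221230 = -902381925825/423316 ≈ -2.1317e+6)
B/v = 1819664/(-902381925825/423316) = 1819664*(-423316/902381925825) = -770292885824/902381925825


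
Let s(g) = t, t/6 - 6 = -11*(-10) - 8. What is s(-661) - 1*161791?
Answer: -161143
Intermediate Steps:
t = 648 (t = 36 + 6*(-11*(-10) - 8) = 36 + 6*(110 - 8) = 36 + 6*102 = 36 + 612 = 648)
s(g) = 648
s(-661) - 1*161791 = 648 - 1*161791 = 648 - 161791 = -161143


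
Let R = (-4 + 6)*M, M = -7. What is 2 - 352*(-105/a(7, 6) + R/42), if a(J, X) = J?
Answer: 16198/3 ≈ 5399.3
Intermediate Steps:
R = -14 (R = (-4 + 6)*(-7) = 2*(-7) = -14)
2 - 352*(-105/a(7, 6) + R/42) = 2 - 352*(-105/7 - 14/42) = 2 - 352*(-105*1/7 - 14*1/42) = 2 - 352*(-15 - 1/3) = 2 - 352*(-46/3) = 2 + 16192/3 = 16198/3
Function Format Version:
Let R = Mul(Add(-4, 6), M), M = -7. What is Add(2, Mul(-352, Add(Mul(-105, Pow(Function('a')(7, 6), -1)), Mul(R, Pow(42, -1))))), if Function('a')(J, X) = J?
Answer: Rational(16198, 3) ≈ 5399.3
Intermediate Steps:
R = -14 (R = Mul(Add(-4, 6), -7) = Mul(2, -7) = -14)
Add(2, Mul(-352, Add(Mul(-105, Pow(Function('a')(7, 6), -1)), Mul(R, Pow(42, -1))))) = Add(2, Mul(-352, Add(Mul(-105, Pow(7, -1)), Mul(-14, Pow(42, -1))))) = Add(2, Mul(-352, Add(Mul(-105, Rational(1, 7)), Mul(-14, Rational(1, 42))))) = Add(2, Mul(-352, Add(-15, Rational(-1, 3)))) = Add(2, Mul(-352, Rational(-46, 3))) = Add(2, Rational(16192, 3)) = Rational(16198, 3)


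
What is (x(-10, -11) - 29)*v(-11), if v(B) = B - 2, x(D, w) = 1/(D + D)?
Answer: 7553/20 ≈ 377.65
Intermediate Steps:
x(D, w) = 1/(2*D)
v(B) = -2 + B
(x(-10, -11) - 29)*v(-11) = ((½)/(-10) - 29)*(-2 - 11) = ((½)*(-⅒) - 29)*(-13) = (-1/20 - 29)*(-13) = -581/20*(-13) = 7553/20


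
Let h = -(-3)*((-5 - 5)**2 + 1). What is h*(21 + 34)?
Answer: 16665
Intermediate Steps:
h = 303 (h = -(-3)*((-10)**2 + 1) = -(-3)*(100 + 1) = -(-3)*101 = -1*(-303) = 303)
h*(21 + 34) = 303*(21 + 34) = 303*55 = 16665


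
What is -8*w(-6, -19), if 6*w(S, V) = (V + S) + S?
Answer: 124/3 ≈ 41.333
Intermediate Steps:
w(S, V) = S/3 + V/6 (w(S, V) = ((V + S) + S)/6 = ((S + V) + S)/6 = (V + 2*S)/6 = S/3 + V/6)
-8*w(-6, -19) = -8*((⅓)*(-6) + (⅙)*(-19)) = -8*(-2 - 19/6) = -8*(-31/6) = 124/3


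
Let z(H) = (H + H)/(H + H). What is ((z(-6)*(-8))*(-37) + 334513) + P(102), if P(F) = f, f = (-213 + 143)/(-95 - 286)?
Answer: 127562299/381 ≈ 3.3481e+5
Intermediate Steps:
z(H) = 1 (z(H) = (2*H)/((2*H)) = (2*H)*(1/(2*H)) = 1)
f = 70/381 (f = -70/(-381) = -70*(-1/381) = 70/381 ≈ 0.18373)
P(F) = 70/381
((z(-6)*(-8))*(-37) + 334513) + P(102) = ((1*(-8))*(-37) + 334513) + 70/381 = (-8*(-37) + 334513) + 70/381 = (296 + 334513) + 70/381 = 334809 + 70/381 = 127562299/381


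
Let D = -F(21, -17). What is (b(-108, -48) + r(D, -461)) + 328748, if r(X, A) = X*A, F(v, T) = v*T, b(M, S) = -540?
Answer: 163631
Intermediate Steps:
F(v, T) = T*v
D = 357 (D = -(-17)*21 = -1*(-357) = 357)
r(X, A) = A*X
(b(-108, -48) + r(D, -461)) + 328748 = (-540 - 461*357) + 328748 = (-540 - 164577) + 328748 = -165117 + 328748 = 163631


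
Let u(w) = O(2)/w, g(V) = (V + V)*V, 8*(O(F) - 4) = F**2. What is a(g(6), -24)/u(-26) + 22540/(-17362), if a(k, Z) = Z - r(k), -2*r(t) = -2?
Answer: 11183870/78129 ≈ 143.15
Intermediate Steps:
r(t) = 1 (r(t) = -1/2*(-2) = 1)
O(F) = 4 + F**2/8
g(V) = 2*V**2 (g(V) = (2*V)*V = 2*V**2)
a(k, Z) = -1 + Z (a(k, Z) = Z - 1*1 = Z - 1 = -1 + Z)
u(w) = 9/(2*w) (u(w) = (4 + (1/8)*2**2)/w = (4 + (1/8)*4)/w = (4 + 1/2)/w = 9/(2*w))
a(g(6), -24)/u(-26) + 22540/(-17362) = (-1 - 24)/(((9/2)/(-26))) + 22540/(-17362) = -25/((9/2)*(-1/26)) + 22540*(-1/17362) = -25/(-9/52) - 11270/8681 = -25*(-52/9) - 11270/8681 = 1300/9 - 11270/8681 = 11183870/78129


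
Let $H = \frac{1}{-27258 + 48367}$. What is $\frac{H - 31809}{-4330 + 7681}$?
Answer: $- \frac{671456180}{70736259} \approx -9.4924$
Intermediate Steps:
$H = \frac{1}{21109} \approx 4.7373 \cdot 10^{-5}$
$\frac{H - 31809}{-4330 + 7681} = \frac{\frac{1}{21109} - 31809}{-4330 + 7681} = - \frac{671456180}{21109 \cdot 3351} = \left(- \frac{671456180}{21109}\right) \frac{1}{3351} = - \frac{671456180}{70736259}$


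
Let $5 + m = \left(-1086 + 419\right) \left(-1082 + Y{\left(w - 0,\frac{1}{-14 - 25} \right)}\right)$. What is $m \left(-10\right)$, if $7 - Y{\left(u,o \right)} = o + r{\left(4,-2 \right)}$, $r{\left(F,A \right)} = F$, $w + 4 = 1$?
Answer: $- \frac{280671650}{39} \approx -7.1967 \cdot 10^{6}$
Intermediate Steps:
$w = -3$ ($w = -4 + 1 = -3$)
$Y{\left(u,o \right)} = 3 - o$ ($Y{\left(u,o \right)} = 7 - \left(o + 4\right) = 7 - \left(4 + o\right) = 3 - o$)
$m = \frac{28067165}{39}$ ($m = -5 + \left(-1086 + 419\right) \left(-1082 + \left(3 - \frac{1}{-14 - 25}\right)\right) = -5 - 667 \left(-1082 + \left(3 - \frac{1}{-39}\right)\right) = -5 - 667 \left(-1082 + \left(3 - - \frac{1}{39}\right)\right) = -5 - 667 \left(-1082 + \left(3 + \frac{1}{39}\right)\right) = -5 - 667 \left(-1082 + \frac{118}{39}\right) = -5 - - \frac{28067360}{39} = -5 + \frac{28067360}{39} = \frac{28067165}{39} \approx 7.1967 \cdot 10^{5}$)
$m \left(-10\right) = \frac{28067165}{39} \left(-10\right) = - \frac{280671650}{39}$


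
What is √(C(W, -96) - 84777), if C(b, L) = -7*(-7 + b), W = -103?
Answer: I*√84007 ≈ 289.84*I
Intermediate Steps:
C(b, L) = 49 - 7*b
√(C(W, -96) - 84777) = √((49 - 7*(-103)) - 84777) = √((49 + 721) - 84777) = √(770 - 84777) = √(-84007) = I*√84007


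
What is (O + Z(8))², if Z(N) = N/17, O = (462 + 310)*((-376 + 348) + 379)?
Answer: 21220137067024/289 ≈ 7.3426e+10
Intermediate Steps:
O = 270972 (O = 772*(-28 + 379) = 772*351 = 270972)
Z(N) = N/17 (Z(N) = N*(1/17) = N/17)
(O + Z(8))² = (270972 + (1/17)*8)² = (270972 + 8/17)² = (4606532/17)² = 21220137067024/289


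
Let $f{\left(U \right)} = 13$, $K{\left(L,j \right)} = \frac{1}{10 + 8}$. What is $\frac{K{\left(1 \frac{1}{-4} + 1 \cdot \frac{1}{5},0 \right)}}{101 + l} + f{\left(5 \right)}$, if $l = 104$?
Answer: $\frac{47971}{3690} \approx 13.0$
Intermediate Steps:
$K{\left(L,j \right)} = \frac{1}{18}$
$\frac{K{\left(1 \frac{1}{-4} + 1 \cdot \frac{1}{5},0 \right)}}{101 + l} + f{\left(5 \right)} = \frac{1}{101 + 104} \cdot \frac{1}{18} + 13 = \frac{1}{205} \cdot \frac{1}{18} + 13 = \frac{1}{3690} + 13 = \frac{47971}{3690}$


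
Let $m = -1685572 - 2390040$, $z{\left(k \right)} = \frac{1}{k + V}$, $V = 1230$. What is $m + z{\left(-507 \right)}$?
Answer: $- \frac{2946667475}{723} \approx -4.0756 \cdot 10^{6}$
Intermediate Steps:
$z{\left(k \right)} = \frac{1}{1230 + k}$ ($z{\left(k \right)} = \frac{1}{k + 1230} = \frac{1}{1230 + k}$)
$m = -4075612$ ($m = -1685572 - 2390040 = -4075612$)
$m + z{\left(-507 \right)} = -4075612 + \frac{1}{1230 - 507} = -4075612 + \frac{1}{723} = - \frac{2946667475}{723}$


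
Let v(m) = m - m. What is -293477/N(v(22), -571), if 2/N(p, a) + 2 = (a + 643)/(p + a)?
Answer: 178140539/571 ≈ 3.1198e+5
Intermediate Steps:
v(m) = 0
N(p, a) = 2/(-2 + (643 + a)/(a + p)) (N(p, a) = 2/(-2 + (a + 643)/(p + a)) = 2/(-2 + (643 + a)/(a + p)))
-293477/N(v(22), -571) = -293477*(-643 - 571 + 2*0)/(2*(-1*(-571) - 1*0)) = -293477*(-643 - 571 + 0)/(2*(571 + 0)) = -293477/(2*571/(-1214)) = -293477/(2*(-1/1214)*571) = -293477/(-571/607) = -293477*(-607/571) = 178140539/571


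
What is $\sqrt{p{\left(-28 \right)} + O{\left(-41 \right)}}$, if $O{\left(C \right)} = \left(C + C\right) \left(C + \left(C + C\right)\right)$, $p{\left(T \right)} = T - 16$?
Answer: $\sqrt{10042} \approx 100.21$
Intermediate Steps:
$p{\left(T \right)} = -16 + T$
$O{\left(C \right)} = 6 C^{2}$ ($O{\left(C \right)} = 2 C \left(C + 2 C\right) = 2 C 3 C = 6 C^{2}$)
$\sqrt{p{\left(-28 \right)} + O{\left(-41 \right)}} = \sqrt{\left(-16 - 28\right) + 6 \left(-41\right)^{2}} = \sqrt{-44 + 6 \cdot 1681} = \sqrt{-44 + 10086} = \sqrt{10042}$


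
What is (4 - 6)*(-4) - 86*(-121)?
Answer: 10414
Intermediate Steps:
(4 - 6)*(-4) - 86*(-121) = -2*(-4) + 10406 = 8 + 10406 = 10414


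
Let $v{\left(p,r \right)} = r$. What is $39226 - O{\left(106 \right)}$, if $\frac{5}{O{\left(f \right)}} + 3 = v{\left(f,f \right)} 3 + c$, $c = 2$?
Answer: $\frac{12434637}{317} \approx 39226.0$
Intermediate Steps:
$O{\left(f \right)} = \frac{5}{-1 + 3 f}$ ($O{\left(f \right)} = \frac{5}{-3 + \left(f 3 + 2\right)} = \frac{5}{-3 + \left(3 f + 2\right)} = \frac{5}{-3 + \left(2 + 3 f\right)} = \frac{5}{-1 + 3 f}$)
$39226 - O{\left(106 \right)} = 39226 - \frac{5}{-1 + 3 \cdot 106} = 39226 - \frac{5}{-1 + 318} = 39226 - \frac{5}{317} = \frac{12434637}{317}$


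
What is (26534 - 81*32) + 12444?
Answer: 36386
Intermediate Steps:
(26534 - 81*32) + 12444 = (26534 - 2592) + 12444 = 23942 + 12444 = 36386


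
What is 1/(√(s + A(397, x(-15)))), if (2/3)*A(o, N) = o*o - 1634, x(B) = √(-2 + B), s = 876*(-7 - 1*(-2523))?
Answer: √120394/541773 ≈ 0.00064045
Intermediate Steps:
s = 2204016 (s = 876*(-7 + 2523) = 876*2516 = 2204016)
A(o, N) = -2451 + 3*o²/2 (A(o, N) = 3*(o*o - 1634)/2 = 3*(o² - 1634)/2 = 3*(-1634 + o²)/2 = -2451 + 3*o²/2)
1/(√(s + A(397, x(-15)))) = 1/(√(2204016 + (-2451 + (3/2)*397²))) = 1/(√(2204016 + (-2451 + (3/2)*157609))) = 1/(√(2204016 + (-2451 + 472827/2))) = 1/(√(2204016 + 467925/2)) = 1/(√(4875957/2)) = 1/(9*√120394/2) = √120394/541773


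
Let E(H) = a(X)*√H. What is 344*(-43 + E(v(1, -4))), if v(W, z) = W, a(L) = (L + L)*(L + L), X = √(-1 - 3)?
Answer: -20296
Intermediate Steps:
X = 2*I (X = √(-4) = 2*I ≈ 2.0*I)
a(L) = 4*L² (a(L) = (2*L)*(2*L) = 4*L²)
E(H) = -16*√H (E(H) = (4*(2*I)²)*√H = (4*(-4))*√H = -16*√H)
344*(-43 + E(v(1, -4))) = 344*(-43 - 16*√1) = 344*(-43 - 16*1) = 344*(-43 - 16) = 344*(-59) = -20296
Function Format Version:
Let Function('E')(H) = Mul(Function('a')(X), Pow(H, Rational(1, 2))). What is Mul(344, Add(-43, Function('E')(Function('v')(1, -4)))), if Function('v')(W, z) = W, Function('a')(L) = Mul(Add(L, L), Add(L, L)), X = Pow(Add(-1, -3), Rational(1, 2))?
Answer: -20296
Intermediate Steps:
X = Mul(2, I) (X = Pow(-4, Rational(1, 2)) = Mul(2, I) ≈ Mul(2.0000, I))
Function('a')(L) = Mul(4, Pow(L, 2)) (Function('a')(L) = Mul(Mul(2, L), Mul(2, L)) = Mul(4, Pow(L, 2)))
Function('E')(H) = Mul(-16, Pow(H, Rational(1, 2))) (Function('E')(H) = Mul(Mul(4, Pow(Mul(2, I), 2)), Pow(H, Rational(1, 2))) = Mul(Mul(4, -4), Pow(H, Rational(1, 2))) = Mul(-16, Pow(H, Rational(1, 2))))
Mul(344, Add(-43, Function('E')(Function('v')(1, -4)))) = Mul(344, Add(-43, Mul(-16, Pow(1, Rational(1, 2))))) = Mul(344, Add(-43, Mul(-16, 1))) = Mul(344, Add(-43, -16)) = Mul(344, -59) = -20296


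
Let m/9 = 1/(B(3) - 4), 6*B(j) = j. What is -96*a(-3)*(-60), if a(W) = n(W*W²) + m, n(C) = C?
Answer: -1192320/7 ≈ -1.7033e+5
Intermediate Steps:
B(j) = j/6
m = -18/7 (m = 9/((⅙)*3 - 4) = 9/(½ - 4) = 9/(-7/2) = 9*(-2/7) = -18/7 ≈ -2.5714)
a(W) = -18/7 + W³ (a(W) = W*W² - 18/7 = W³ - 18/7 = -18/7 + W³)
-96*a(-3)*(-60) = -96*(-18/7 + (-3)³)*(-60) = -96*(-18/7 - 27)*(-60) = -96*(-207/7)*(-60) = (19872/7)*(-60) = -1192320/7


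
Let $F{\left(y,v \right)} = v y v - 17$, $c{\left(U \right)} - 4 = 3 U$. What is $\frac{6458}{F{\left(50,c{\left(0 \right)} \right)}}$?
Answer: $\frac{6458}{783} \approx 8.2478$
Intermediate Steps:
$c{\left(U \right)} = 4 + 3 U$
$F{\left(y,v \right)} = -17 + y v^{2}$ ($F{\left(y,v \right)} = y v^{2} - 17 = -17 + y v^{2}$)
$\frac{6458}{F{\left(50,c{\left(0 \right)} \right)}} = \frac{6458}{-17 + 50 \left(4 + 3 \cdot 0\right)^{2}} = \frac{6458}{-17 + 50 \left(4 + 0\right)^{2}} = \frac{6458}{-17 + 50 \cdot 4^{2}} = \frac{6458}{-17 + 50 \cdot 16} = \frac{6458}{-17 + 800} = \frac{6458}{783}$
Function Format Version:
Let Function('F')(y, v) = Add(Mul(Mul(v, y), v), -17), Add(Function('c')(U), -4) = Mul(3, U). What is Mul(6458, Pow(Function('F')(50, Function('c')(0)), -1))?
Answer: Rational(6458, 783) ≈ 8.2478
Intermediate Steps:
Function('c')(U) = Add(4, Mul(3, U))
Function('F')(y, v) = Add(-17, Mul(y, Pow(v, 2))) (Function('F')(y, v) = Add(Mul(y, Pow(v, 2)), -17) = Add(-17, Mul(y, Pow(v, 2))))
Mul(6458, Pow(Function('F')(50, Function('c')(0)), -1)) = Mul(6458, Pow(Add(-17, Mul(50, Pow(Add(4, Mul(3, 0)), 2))), -1)) = Mul(6458, Pow(Add(-17, Mul(50, Pow(Add(4, 0), 2))), -1)) = Mul(6458, Pow(Add(-17, Mul(50, Pow(4, 2))), -1)) = Mul(6458, Pow(Add(-17, Mul(50, 16)), -1)) = Mul(6458, Pow(Add(-17, 800), -1)) = Mul(6458, Pow(783, -1)) = Mul(6458, Rational(1, 783)) = Rational(6458, 783)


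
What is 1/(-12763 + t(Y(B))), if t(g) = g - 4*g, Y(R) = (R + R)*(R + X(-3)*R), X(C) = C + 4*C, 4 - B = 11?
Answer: -1/8647 ≈ -0.00011565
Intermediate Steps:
B = -7 (B = 4 - 1*11 = 4 - 11 = -7)
X(C) = 5*C
Y(R) = -28*R² (Y(R) = (R + R)*(R + (5*(-3))*R) = (2*R)*(R - 15*R) = (2*R)*(-14*R) = -28*R²)
t(g) = -3*g
1/(-12763 + t(Y(B))) = 1/(-12763 - (-84)*(-7)²) = 1/(-12763 - (-84)*49) = 1/(-12763 - 3*(-1372)) = 1/(-12763 + 4116) = 1/(-8647) = -1/8647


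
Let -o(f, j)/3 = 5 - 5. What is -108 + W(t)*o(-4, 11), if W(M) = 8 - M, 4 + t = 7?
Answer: -108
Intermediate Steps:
t = 3 (t = -4 + 7 = 3)
o(f, j) = 0 (o(f, j) = -3*(5 - 5) = -3*0 = 0)
-108 + W(t)*o(-4, 11) = -108 + (8 - 1*3)*0 = -108 + (8 - 3)*0 = -108 + 5*0 = -108 + 0 = -108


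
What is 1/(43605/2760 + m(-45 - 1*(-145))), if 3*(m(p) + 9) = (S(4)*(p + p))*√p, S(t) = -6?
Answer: -184/734749 ≈ -0.00025043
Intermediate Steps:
m(p) = -9 - 4*p^(3/2) (m(p) = -9 + ((-6*(p + p))*√p)/3 = -9 + ((-12*p)*√p)/3 = -9 + (-12*p^(3/2))/3 = -9 - 4*p^(3/2))
1/(43605/2760 + m(-45 - 1*(-145))) = 1/(43605/2760 + (-9 - 4*(-45 - 1*(-145))^(3/2))) = 1/(43605*(1/2760) + (-9 - 4*(-45 + 145)^(3/2))) = 1/(2907/184 + (-9 - 4*100^(3/2))) = 1/(2907/184 + (-9 - 4*1000)) = 1/(2907/184 + (-9 - 4000)) = 1/(2907/184 - 4009) = 1/(-734749/184) = -184/734749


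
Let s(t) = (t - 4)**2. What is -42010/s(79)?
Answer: -8402/1125 ≈ -7.4684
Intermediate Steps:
s(t) = (-4 + t)**2
-42010/s(79) = -42010/(-4 + 79)**2 = -42010/(75**2) = -42010/5625 = -42010*1/5625 = -8402/1125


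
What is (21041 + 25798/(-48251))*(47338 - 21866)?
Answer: 25859772813696/48251 ≈ 5.3594e+8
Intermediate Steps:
(21041 + 25798/(-48251))*(47338 - 21866) = (21041 + 25798*(-1/48251))*25472 = (21041 - 25798/48251)*25472 = (1015223493/48251)*25472 = 25859772813696/48251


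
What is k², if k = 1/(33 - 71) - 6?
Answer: 52441/1444 ≈ 36.316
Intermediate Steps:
k = -229/38 (k = 1/(-38) - 6 = -1/38 - 6 = -229/38 ≈ -6.0263)
k² = (-229/38)² = 52441/1444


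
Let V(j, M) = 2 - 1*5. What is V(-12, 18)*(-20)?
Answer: 60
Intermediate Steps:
V(j, M) = -3 (V(j, M) = 2 - 5 = -3)
V(-12, 18)*(-20) = -3*(-20) = 60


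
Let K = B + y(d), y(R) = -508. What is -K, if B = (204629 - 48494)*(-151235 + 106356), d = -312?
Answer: 7007183173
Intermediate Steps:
B = -7007182665 (B = 156135*(-44879) = -7007182665)
K = -7007183173 (K = -7007182665 - 508 = -7007183173)
-K = -1*(-7007183173) = 7007183173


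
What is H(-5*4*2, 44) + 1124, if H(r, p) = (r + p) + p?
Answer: 1172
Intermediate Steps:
H(r, p) = r + 2*p (H(r, p) = (p + r) + p = r + 2*p)
H(-5*4*2, 44) + 1124 = (-5*4*2 + 2*44) + 1124 = (-20*2 + 88) + 1124 = (-40 + 88) + 1124 = 48 + 1124 = 1172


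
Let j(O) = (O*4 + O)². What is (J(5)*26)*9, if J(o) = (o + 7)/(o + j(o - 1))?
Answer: 104/15 ≈ 6.9333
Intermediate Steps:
j(O) = 25*O² (j(O) = (4*O + O)² = (5*O)² = 25*O²)
J(o) = (7 + o)/(o + 25*(-1 + o)²) (J(o) = (o + 7)/(o + 25*(o - 1)²) = (7 + o)/(o + 25*(-1 + o)²))
(J(5)*26)*9 = (((7 + 5)/(5 + 25*(-1 + 5)²))*26)*9 = ((12/(5 + 25*4²))*26)*9 = ((12/(5 + 25*16))*26)*9 = ((12/(5 + 400))*26)*9 = ((12/405)*26)*9 = (((1/405)*12)*26)*9 = ((4/135)*26)*9 = (104/135)*9 = 104/15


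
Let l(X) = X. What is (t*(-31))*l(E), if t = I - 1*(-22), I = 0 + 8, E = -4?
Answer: 3720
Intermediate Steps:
I = 8
t = 30 (t = 8 - 1*(-22) = 8 + 22 = 30)
(t*(-31))*l(E) = (30*(-31))*(-4) = -930*(-4) = 3720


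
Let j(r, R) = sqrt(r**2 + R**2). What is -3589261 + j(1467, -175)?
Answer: -3589261 + sqrt(2182714) ≈ -3.5878e+6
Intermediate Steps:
j(r, R) = sqrt(R**2 + r**2)
-3589261 + j(1467, -175) = -3589261 + sqrt((-175)**2 + 1467**2) = -3589261 + sqrt(30625 + 2152089) = -3589261 + sqrt(2182714)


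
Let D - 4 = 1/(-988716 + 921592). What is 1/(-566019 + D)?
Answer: -67124/37993190861 ≈ -1.7667e-6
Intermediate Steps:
D = 268495/67124 (D = 4 + 1/(-988716 + 921592) = 4 + 1/(-67124) = 4 - 1/67124 = 268495/67124 ≈ 4.0000)
1/(-566019 + D) = 1/(-566019 + 268495/67124) = 1/(-37993190861/67124) = -67124/37993190861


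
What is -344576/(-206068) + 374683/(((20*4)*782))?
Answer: 24691712751/3222903520 ≈ 7.6613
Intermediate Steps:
-344576/(-206068) + 374683/(((20*4)*782)) = -344576*(-1/206068) + 374683/((80*782)) = 86144/51517 + 374683/62560 = 24691712751/3222903520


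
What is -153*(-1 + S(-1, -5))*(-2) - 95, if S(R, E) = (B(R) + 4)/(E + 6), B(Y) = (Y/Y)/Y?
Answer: 517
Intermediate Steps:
B(Y) = 1/Y
S(R, E) = (4 + 1/R)/(6 + E) (S(R, E) = (1/R + 4)/(E + 6) = (4 + 1/R)/(6 + E))
-153*(-1 + S(-1, -5))*(-2) - 95 = -153*(-1 + (1 + 4*(-1))/((-1)*(6 - 5)))*(-2) - 95 = -153*(-1 - 1*(1 - 4)/1)*(-2) - 95 = -153*(-1 - 1*1*(-3))*(-2) - 95 = -153*(-1 + 3)*(-2) - 95 = -306*(-2) - 95 = -153*(-4) - 95 = 612 - 95 = 517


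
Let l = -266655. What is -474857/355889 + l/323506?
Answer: -248518669937/115132226834 ≈ -2.1586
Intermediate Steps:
-474857/355889 + l/323506 = -474857/355889 - 266655/323506 = -248518669937/115132226834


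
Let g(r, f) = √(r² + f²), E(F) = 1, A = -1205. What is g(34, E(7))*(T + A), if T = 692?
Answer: -513*√1157 ≈ -17450.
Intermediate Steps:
g(r, f) = √(f² + r²)
g(34, E(7))*(T + A) = √(1² + 34²)*(692 - 1205) = √(1 + 1156)*(-513) = √1157*(-513) = -513*√1157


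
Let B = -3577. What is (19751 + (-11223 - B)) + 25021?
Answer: 37126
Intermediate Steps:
(19751 + (-11223 - B)) + 25021 = (19751 + (-11223 - 1*(-3577))) + 25021 = (19751 + (-11223 + 3577)) + 25021 = (19751 - 7646) + 25021 = 12105 + 25021 = 37126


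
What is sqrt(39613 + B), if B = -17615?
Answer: sqrt(21998) ≈ 148.32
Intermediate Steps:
sqrt(39613 + B) = sqrt(39613 - 17615) = sqrt(21998)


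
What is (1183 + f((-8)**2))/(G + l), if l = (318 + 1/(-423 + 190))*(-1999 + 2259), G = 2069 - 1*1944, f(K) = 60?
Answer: 289619/19293305 ≈ 0.015011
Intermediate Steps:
G = 125 (G = 2069 - 1944 = 125)
l = 19264180/233 (l = (318 + 1/(-233))*260 = (318 - 1/233)*260 = (74093/233)*260 = 19264180/233 ≈ 82679.)
(1183 + f((-8)**2))/(G + l) = (1183 + 60)/(125 + 19264180/233) = 1243/(19293305/233) = 1243*(233/19293305) = 289619/19293305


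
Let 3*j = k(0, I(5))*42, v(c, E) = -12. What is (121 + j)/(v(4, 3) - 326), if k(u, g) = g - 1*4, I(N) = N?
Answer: -135/338 ≈ -0.39941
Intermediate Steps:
k(u, g) = -4 + g (k(u, g) = g - 4 = -4 + g)
j = 14 (j = ((-4 + 5)*42)/3 = (1*42)/3 = (⅓)*42 = 14)
(121 + j)/(v(4, 3) - 326) = (121 + 14)/(-12 - 326) = 135/(-338) = 135*(-1/338) = -135/338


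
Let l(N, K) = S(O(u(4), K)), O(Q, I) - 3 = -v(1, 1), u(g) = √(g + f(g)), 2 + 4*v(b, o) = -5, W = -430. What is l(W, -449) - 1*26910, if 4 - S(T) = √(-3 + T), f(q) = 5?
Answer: -26906 - √7/2 ≈ -26907.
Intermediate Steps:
v(b, o) = -7/4 (v(b, o) = -½ + (¼)*(-5) = -½ - 5/4 = -7/4)
u(g) = √(5 + g) (u(g) = √(g + 5) = √(5 + g))
O(Q, I) = 19/4 (O(Q, I) = 3 - 1*(-7/4) = 3 + 7/4 = 19/4)
S(T) = 4 - √(-3 + T)
l(N, K) = 4 - √7/2 (l(N, K) = 4 - √(-3 + 19/4) = 4 - √(7/4) = 4 - √7/2)
l(W, -449) - 1*26910 = (4 - √7/2) - 1*26910 = (4 - √7/2) - 26910 = -26906 - √7/2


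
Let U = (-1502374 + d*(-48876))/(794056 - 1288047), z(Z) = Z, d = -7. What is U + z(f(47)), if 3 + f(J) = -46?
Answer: -23045317/493991 ≈ -46.651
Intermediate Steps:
f(J) = -49 (f(J) = -3 - 46 = -49)
U = 1160242/493991 (U = (-1502374 - 7*(-48876))/(794056 - 1288047) = (-1502374 + 342132)/(-493991) = -1160242*(-1/493991) = 1160242/493991 ≈ 2.3487)
U + z(f(47)) = 1160242/493991 - 49 = -23045317/493991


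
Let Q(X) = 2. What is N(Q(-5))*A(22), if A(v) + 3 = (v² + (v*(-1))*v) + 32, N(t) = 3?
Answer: 87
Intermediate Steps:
A(v) = 29 (A(v) = -3 + ((v² + (v*(-1))*v) + 32) = -3 + ((v² + (-v)*v) + 32) = -3 + ((v² - v²) + 32) = -3 + (0 + 32) = -3 + 32 = 29)
N(Q(-5))*A(22) = 3*29 = 87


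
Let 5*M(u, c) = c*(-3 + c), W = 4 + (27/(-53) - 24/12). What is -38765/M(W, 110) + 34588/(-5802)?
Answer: -153167341/6828954 ≈ -22.429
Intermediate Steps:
W = 79/53 (W = 4 + (27*(-1/53) - 24*1/12) = 4 + (-27/53 - 2) = 4 - 133/53 = 79/53 ≈ 1.4906)
M(u, c) = c*(-3 + c)/5 (M(u, c) = (c*(-3 + c))/5 = c*(-3 + c)/5)
-38765/M(W, 110) + 34588/(-5802) = -38765*1/(22*(-3 + 110)) + 34588/(-5802) = -38765/((⅕)*110*107) + 34588*(-1/5802) = -38765/2354 - 17294/2901 = -153167341/6828954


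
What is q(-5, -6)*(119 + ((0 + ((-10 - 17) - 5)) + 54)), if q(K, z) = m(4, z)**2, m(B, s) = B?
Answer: 2256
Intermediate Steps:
q(K, z) = 16 (q(K, z) = 4**2 = 16)
q(-5, -6)*(119 + ((0 + ((-10 - 17) - 5)) + 54)) = 16*(119 + ((0 + ((-10 - 17) - 5)) + 54)) = 16*(119 + ((0 + (-27 - 5)) + 54)) = 16*(119 + ((0 - 32) + 54)) = 16*(119 + (-32 + 54)) = 16*(119 + 22) = 16*141 = 2256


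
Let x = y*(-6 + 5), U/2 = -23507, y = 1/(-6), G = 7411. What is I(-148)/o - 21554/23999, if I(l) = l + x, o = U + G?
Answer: -5100331259/5702594382 ≈ -0.89439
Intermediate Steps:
y = -⅙ ≈ -0.16667
U = -47014 (U = 2*(-23507) = -47014)
o = -39603 (o = -47014 + 7411 = -39603)
x = ⅙ (x = -(-6 + 5)/6 = -⅙*(-1) = ⅙ ≈ 0.16667)
I(l) = ⅙ + l (I(l) = l + ⅙ = ⅙ + l)
I(-148)/o - 21554/23999 = (⅙ - 148)/(-39603) - 21554/23999 = -887/6*(-1/39603) - 21554*1/23999 = 887/237618 - 21554/23999 = -5100331259/5702594382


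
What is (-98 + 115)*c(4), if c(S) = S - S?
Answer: 0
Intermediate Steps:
c(S) = 0
(-98 + 115)*c(4) = (-98 + 115)*0 = 17*0 = 0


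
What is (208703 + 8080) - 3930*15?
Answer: 157833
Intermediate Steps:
(208703 + 8080) - 3930*15 = 216783 - 58950 = 157833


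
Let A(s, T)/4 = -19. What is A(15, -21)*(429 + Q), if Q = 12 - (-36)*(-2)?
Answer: -28044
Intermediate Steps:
A(s, T) = -76 (A(s, T) = 4*(-19) = -76)
Q = -60 (Q = 12 - 9*8 = 12 - 72 = -60)
A(15, -21)*(429 + Q) = -76*(429 - 60) = -76*369 = -28044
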